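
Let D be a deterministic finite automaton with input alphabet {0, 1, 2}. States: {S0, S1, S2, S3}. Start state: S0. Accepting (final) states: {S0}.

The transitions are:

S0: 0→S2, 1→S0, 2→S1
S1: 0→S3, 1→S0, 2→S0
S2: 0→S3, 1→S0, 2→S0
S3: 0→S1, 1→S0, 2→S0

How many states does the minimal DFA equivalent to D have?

All states are reachable from the start state.
P0 = {S0} | {S1,S2,S3}.
The partition is now stable with 2 blocks: {S0} | {S1,S2,S3}.

2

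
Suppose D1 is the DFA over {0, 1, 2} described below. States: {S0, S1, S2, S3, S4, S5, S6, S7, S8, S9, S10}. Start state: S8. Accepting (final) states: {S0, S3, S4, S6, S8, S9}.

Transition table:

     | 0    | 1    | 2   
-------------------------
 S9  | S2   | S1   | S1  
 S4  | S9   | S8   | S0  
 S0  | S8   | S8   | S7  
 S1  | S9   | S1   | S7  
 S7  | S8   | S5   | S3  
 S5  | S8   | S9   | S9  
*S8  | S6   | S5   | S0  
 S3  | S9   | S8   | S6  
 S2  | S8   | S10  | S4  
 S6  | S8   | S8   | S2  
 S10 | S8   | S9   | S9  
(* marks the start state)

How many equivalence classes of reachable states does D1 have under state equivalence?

7

P0 = {S0,S3,S4,S6,S8,S9} | {S1,S2,S5,S7,S10}.
Split {S0,S3,S4,S6,S8,S9} by δ(·,0) → {S0,S3,S4,S6,S8} and {S9}.
Refine {S0,S3,S4,S6,S8} on symbol 0: members go to different blocks, giving {S0,S6,S8} and {S3,S4}.
On input 1, block {S0,S6,S8} splits into {S0,S6} and {S8}.
Refine {S1,S2,S5,S7,S10} on symbol 0: members go to different blocks, giving {S2,S5,S7,S10} and {S1}.
On input 1, block {S2,S5,S7,S10} splits into {S2,S7} and {S5,S10}.
Stable partition: {S0,S6} | {S2,S7} | {S9} | {S3,S4} | {S8} | {S1} | {S5,S10} — 7 equivalence classes.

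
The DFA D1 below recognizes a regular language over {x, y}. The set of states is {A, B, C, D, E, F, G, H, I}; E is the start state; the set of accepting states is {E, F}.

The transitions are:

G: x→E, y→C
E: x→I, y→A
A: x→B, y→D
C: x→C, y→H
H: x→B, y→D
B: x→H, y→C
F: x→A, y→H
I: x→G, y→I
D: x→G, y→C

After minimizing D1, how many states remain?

First remove the unreachable states {F}; 8 states remain.
Initial partition by acceptance: {E} | {A,B,C,D,G,H,I}.
On input x, block {A,B,C,D,G,H,I} splits into {A,B,C,D,H,I} and {G}.
Refine {A,B,C,D,H,I} on symbol x: members go to different blocks, giving {A,B,C,H} and {D,I}.
Split {A,B,C,H} by δ(·,y) → {A,H} and {B,C}.
Refine {D,I} on symbol y: members go to different blocks, giving {D} and {I}.
Refine {B,C} on symbol x: members go to different blocks, giving {B} and {C}.
No further refinement is possible. Final partition (7 blocks): {E} | {A,H} | {G} | {D} | {B} | {I} | {C}.

7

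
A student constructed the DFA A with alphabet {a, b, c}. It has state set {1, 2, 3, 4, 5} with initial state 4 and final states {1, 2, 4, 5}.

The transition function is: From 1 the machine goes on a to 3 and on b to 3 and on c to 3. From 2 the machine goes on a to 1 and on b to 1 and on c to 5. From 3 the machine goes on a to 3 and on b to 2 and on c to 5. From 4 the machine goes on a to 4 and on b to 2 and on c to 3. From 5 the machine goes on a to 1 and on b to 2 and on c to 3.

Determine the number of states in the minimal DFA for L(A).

P0 = {1,2,4,5} | {3}.
On input a, block {1,2,4,5} splits into {2,4,5} and {1}.
Refine {2,4,5} on symbol a: members go to different blocks, giving {2,5} and {4}.
Split {2,5} by δ(·,b) → {2} and {5}.
Stable partition: {2} | {3} | {1} | {4} | {5} — 5 equivalence classes.

5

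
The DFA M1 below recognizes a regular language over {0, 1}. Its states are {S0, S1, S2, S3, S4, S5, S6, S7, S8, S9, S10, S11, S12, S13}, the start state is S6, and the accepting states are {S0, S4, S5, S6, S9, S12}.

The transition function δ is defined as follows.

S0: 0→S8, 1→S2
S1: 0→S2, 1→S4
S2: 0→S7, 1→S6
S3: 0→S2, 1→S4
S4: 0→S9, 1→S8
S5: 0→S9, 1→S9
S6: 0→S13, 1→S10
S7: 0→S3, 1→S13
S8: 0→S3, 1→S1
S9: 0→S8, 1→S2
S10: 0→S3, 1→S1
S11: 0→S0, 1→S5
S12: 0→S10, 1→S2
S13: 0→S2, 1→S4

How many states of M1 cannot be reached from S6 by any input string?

Starting at S6 and following transitions, the reachable set is {S1, S2, S3, S4, S6, S7, S8, S9, S10, S13}. That leaves S0, S5, S11, S12 unreachable — 4 in total.

4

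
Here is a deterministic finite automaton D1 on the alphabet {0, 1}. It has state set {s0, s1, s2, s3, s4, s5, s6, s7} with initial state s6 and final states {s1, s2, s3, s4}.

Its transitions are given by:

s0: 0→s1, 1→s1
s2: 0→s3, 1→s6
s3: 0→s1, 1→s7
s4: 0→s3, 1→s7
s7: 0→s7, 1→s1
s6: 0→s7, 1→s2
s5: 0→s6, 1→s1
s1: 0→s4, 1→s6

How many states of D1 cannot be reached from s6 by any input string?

2

No path from s6 leads to s0, s5; the other 6 states are all reachable.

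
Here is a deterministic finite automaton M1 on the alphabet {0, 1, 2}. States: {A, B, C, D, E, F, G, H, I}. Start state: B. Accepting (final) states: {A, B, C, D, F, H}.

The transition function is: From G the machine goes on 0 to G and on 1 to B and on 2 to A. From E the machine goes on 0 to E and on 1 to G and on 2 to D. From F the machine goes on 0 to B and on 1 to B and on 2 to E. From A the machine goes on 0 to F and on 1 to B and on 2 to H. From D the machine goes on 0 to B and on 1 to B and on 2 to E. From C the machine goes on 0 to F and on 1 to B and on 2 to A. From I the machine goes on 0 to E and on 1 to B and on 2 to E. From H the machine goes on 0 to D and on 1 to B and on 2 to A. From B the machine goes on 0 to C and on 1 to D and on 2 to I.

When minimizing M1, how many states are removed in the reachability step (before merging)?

Exploring from B, all states are eventually visited, so none are unreachable.

0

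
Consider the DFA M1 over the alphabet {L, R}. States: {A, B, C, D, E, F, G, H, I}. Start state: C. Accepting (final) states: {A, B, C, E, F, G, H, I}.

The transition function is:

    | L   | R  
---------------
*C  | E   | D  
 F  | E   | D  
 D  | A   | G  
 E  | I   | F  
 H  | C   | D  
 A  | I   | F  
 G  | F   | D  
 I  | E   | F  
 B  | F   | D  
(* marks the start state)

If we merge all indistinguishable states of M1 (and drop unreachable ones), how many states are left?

Reachable states from the start: {A,C,D,E,F,G,I}. Unreachable: {B,H} — drop them.
Initial partition by acceptance: {A,C,E,F,G,I} | {D}.
On input R, block {A,C,E,F,G,I} splits into {A,E,I} and {C,F,G}.
On input L, block {C,F,G} splits into {C,F} and {G}.
Stable partition: {A,E,I} | {D} | {C,F} | {G} — 4 equivalence classes.

4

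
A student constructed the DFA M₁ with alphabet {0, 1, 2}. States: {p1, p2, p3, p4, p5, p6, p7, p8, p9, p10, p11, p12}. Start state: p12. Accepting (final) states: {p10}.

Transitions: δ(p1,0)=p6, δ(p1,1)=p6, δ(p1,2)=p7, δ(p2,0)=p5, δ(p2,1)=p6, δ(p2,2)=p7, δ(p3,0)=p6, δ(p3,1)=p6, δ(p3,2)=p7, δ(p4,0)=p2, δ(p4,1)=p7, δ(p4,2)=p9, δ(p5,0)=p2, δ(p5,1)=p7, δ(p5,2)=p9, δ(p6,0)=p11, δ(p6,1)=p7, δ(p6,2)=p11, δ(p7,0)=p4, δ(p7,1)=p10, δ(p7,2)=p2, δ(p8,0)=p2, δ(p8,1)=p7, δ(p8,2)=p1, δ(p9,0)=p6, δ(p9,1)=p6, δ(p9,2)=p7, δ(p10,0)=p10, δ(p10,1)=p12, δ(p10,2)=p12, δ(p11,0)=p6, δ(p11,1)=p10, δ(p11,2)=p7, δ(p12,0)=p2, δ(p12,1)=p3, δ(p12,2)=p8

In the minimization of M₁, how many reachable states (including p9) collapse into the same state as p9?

3

Start with accepting vs non-accepting: {p10} | {p1,p2,p3,p4,p5,p6,p7,p8,p9,p11,p12}.
Split {p1,p2,p3,p4,p5,p6,p7,p8,p9,p11,p12} by δ(·,1) → {p1,p2,p3,p4,p5,p6,p8,p9,p12} and {p7,p11}.
Refine {p1,p2,p3,p4,p5,p6,p8,p9,p12} on symbol 0: members go to different blocks, giving {p1,p2,p3,p4,p5,p8,p9,p12} and {p6}.
On input 0, block {p1,p2,p3,p4,p5,p8,p9,p12} splits into {p2,p4,p5,p8,p12} and {p1,p3,p9}.
On input 1, block {p2,p4,p5,p8,p12} splits into {p4,p5,p8} and {p2} and {p12}.
Refine {p7,p11} on symbol 0: members go to different blocks, giving {p7} and {p11}.
The partition is now stable with 8 blocks: {p10} | {p4,p5,p8} | {p7} | {p6} | {p1,p3,p9} | {p2} | {p12} | {p11}.
The equivalence class containing p9 is {p1,p3,p9}, of size 3.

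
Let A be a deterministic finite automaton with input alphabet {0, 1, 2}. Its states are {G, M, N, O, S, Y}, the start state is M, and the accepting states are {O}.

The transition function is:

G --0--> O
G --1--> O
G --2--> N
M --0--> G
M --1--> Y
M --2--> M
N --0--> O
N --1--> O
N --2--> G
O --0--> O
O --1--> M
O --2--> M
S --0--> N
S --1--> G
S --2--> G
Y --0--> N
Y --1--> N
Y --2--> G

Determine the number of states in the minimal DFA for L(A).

4

First remove the unreachable states {S}; 5 states remain.
Initial partition by acceptance: {O} | {G,M,N,Y}.
Refine {G,M,N,Y} on symbol 0: members go to different blocks, giving {G,N} and {M,Y}.
Split {M,Y} by δ(·,1) → {M} and {Y}.
The partition is now stable with 4 blocks: {O} | {G,N} | {M} | {Y}.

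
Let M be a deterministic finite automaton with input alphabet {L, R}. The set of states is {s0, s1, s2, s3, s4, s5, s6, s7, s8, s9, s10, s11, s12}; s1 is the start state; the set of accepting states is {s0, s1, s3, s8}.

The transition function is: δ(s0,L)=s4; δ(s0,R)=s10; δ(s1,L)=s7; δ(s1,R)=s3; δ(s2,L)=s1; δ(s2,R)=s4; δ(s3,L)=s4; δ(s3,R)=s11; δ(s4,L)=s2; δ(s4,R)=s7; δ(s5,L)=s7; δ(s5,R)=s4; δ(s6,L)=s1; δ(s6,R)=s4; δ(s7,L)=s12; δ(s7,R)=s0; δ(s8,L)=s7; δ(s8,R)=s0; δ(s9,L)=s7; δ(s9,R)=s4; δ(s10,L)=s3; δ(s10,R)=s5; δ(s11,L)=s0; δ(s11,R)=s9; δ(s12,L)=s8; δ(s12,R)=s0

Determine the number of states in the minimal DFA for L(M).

8

States {s6} cannot be reached from the start state, so discard them.
Start with accepting vs non-accepting: {s0,s1,s3,s8} | {s2,s4,s5,s7,s9,s10,s11,s12}.
On input R, block {s0,s1,s3,s8} splits into {s0,s3} and {s1,s8}.
Split {s2,s4,s5,s7,s9,s10,s11,s12} by δ(·,L) → {s4,s5,s7,s9} and {s2,s12} and {s10,s11}.
Refine {s4,s5,s7,s9} on symbol L: members go to different blocks, giving {s4,s7} and {s5,s9}.
Refine {s4,s7} on symbol R: members go to different blocks, giving {s4} and {s7}.
Split {s2,s12} by δ(·,R) → {s2} and {s12}.
Stable partition: {s0,s3} | {s4} | {s1,s8} | {s2} | {s10,s11} | {s5,s9} | {s7} | {s12} — 8 equivalence classes.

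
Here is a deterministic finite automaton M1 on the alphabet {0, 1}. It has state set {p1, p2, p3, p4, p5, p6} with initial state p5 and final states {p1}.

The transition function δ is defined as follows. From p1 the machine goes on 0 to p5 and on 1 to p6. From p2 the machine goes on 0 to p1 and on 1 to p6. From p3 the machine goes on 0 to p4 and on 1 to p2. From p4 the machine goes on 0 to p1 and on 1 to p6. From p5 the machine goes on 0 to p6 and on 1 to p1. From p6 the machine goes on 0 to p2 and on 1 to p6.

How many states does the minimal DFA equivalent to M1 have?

4

Reachable states from the start: {p1,p2,p5,p6}. Unreachable: {p3,p4} — drop them.
Initial partition by acceptance: {p1} | {p2,p5,p6}.
On input 0, block {p2,p5,p6} splits into {p5,p6} and {p2}.
Refine {p5,p6} on symbol 0: members go to different blocks, giving {p5} and {p6}.
Stable partition: {p1} | {p5} | {p2} | {p6} — 4 equivalence classes.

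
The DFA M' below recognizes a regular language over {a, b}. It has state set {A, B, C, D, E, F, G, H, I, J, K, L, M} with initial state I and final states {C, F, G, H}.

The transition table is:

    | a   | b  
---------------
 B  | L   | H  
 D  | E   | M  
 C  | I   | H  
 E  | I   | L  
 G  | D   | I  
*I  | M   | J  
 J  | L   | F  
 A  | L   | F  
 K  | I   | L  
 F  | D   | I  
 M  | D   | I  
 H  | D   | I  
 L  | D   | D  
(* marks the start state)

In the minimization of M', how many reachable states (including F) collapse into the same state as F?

First remove the unreachable states {A,B,C,G,H,K}; 7 states remain.
P0 = {F} | {D,E,I,J,L,M}.
Refine {D,E,I,J,L,M} on symbol b: members go to different blocks, giving {D,E,I,L,M} and {J}.
On input b, block {D,E,I,L,M} splits into {D,E,L,M} and {I}.
On input a, block {D,E,L,M} splits into {D,L,M} and {E}.
Refine {D,L,M} on symbol a: members go to different blocks, giving {L,M} and {D}.
Refine {L,M} on symbol b: members go to different blocks, giving {L} and {M}.
Stable partition: {F} | {L} | {J} | {I} | {E} | {D} | {M} — 7 equivalence classes.
State F belongs to the block {F}, which has 1 states.

1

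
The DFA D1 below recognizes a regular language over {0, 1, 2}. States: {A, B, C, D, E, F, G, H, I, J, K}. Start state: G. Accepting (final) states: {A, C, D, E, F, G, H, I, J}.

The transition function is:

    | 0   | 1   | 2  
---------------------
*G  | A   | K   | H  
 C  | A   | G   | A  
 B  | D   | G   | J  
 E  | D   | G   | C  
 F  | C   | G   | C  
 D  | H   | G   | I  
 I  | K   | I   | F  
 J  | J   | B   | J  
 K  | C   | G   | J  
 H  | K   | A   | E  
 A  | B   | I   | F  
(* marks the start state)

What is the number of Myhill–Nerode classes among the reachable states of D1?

6

Every state is reachable, so we keep all 11.
Start with accepting vs non-accepting: {A,C,D,E,F,G,H,I,J} | {B,K}.
Split {A,C,D,E,F,G,H,I,J} by δ(·,0) → {C,D,E,F,G,J} and {A,H,I}.
On input 0, block {C,D,E,F,G,J} splits into {C,D,G} and {E,F,J}.
Refine {C,D,G} on symbol 1: members go to different blocks, giving {C,D} and {G}.
Split {E,F,J} by δ(·,0) → {E,F} and {J}.
Stable partition: {C,D} | {B,K} | {A,H,I} | {E,F} | {G} | {J} — 6 equivalence classes.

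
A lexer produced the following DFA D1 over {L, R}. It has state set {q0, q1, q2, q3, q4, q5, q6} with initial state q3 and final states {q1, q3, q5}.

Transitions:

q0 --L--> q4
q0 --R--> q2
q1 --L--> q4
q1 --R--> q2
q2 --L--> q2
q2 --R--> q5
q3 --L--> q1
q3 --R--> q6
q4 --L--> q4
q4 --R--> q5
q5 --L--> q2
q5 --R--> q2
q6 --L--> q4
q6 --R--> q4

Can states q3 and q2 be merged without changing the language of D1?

No

States {q0} cannot be reached from the start state, so discard them.
P0 = {q1,q3,q5} | {q2,q4,q6}.
Refine {q1,q3,q5} on symbol L: members go to different blocks, giving {q1,q5} and {q3}.
Split {q2,q4,q6} by δ(·,R) → {q2,q4} and {q6}.
The partition is now stable with 4 blocks: {q1,q5} | {q2,q4} | {q3} | {q6}.
q3 and q2 end up in different blocks, so they are distinguishable. For instance, the string 'ε' is accepted from only q3.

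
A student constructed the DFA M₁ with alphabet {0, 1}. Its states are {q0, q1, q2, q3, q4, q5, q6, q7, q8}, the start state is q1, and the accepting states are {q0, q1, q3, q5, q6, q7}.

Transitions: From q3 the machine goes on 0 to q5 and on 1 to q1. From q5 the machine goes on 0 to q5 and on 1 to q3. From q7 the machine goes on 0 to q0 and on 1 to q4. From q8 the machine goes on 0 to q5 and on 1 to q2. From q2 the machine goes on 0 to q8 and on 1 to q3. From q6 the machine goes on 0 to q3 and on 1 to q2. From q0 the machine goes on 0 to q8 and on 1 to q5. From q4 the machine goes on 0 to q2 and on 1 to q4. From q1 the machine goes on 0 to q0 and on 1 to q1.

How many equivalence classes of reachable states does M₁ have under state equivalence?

6

States {q4,q6,q7} cannot be reached from the start state, so discard them.
P0 = {q0,q1,q3,q5} | {q2,q8}.
Refine {q0,q1,q3,q5} on symbol 0: members go to different blocks, giving {q1,q3,q5} and {q0}.
On input 0, block {q1,q3,q5} splits into {q3,q5} and {q1}.
Refine {q3,q5} on symbol 1: members go to different blocks, giving {q3} and {q5}.
Refine {q2,q8} on symbol 0: members go to different blocks, giving {q2} and {q8}.
Stable partition: {q3} | {q2} | {q0} | {q1} | {q5} | {q8} — 6 equivalence classes.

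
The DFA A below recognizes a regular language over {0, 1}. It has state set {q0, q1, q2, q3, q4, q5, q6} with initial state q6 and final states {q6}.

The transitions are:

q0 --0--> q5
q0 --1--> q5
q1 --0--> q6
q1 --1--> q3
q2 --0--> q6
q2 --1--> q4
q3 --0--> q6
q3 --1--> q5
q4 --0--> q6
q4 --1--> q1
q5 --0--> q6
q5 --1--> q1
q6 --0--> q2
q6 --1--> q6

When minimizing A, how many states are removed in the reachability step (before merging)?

1

BFS from q6 reaches {q1, q2, q3, q4, q5, q6}; the 1 state(s) q0 are never visited.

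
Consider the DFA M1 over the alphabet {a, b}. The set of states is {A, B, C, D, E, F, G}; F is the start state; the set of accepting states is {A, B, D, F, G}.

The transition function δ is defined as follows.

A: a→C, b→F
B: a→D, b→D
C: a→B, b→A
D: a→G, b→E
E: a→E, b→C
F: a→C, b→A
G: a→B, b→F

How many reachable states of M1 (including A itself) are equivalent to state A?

P0 = {A,B,D,F,G} | {C,E}.
Refine {A,B,D,F,G} on symbol a: members go to different blocks, giving {B,D,G} and {A,F}.
Split {B,D,G} by δ(·,b) → {B} and {D} and {G}.
Split {C,E} by δ(·,a) → {C} and {E}.
No further refinement is possible. Final partition (6 blocks): {B} | {C} | {A,F} | {D} | {G} | {E}.
State A belongs to the block {A,F}, which has 2 states.

2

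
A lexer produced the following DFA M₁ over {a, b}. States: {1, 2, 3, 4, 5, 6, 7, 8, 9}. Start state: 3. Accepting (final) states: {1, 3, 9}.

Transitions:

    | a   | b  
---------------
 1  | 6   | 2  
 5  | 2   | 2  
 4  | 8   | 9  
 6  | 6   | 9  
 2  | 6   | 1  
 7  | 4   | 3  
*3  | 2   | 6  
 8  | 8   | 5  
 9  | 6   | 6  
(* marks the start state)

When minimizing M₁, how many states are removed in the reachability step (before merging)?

BFS from 3 reaches {1, 2, 3, 6, 9}; the 4 state(s) 4, 5, 7, 8 are never visited.

4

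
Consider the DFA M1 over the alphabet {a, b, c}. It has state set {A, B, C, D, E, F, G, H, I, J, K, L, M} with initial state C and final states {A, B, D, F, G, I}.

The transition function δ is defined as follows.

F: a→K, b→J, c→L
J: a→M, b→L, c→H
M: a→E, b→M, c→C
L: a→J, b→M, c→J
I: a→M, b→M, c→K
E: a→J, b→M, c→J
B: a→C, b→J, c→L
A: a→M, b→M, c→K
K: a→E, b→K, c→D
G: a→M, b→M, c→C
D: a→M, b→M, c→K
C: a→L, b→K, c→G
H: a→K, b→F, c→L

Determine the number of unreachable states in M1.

3

BFS from C reaches {C, D, E, F, G, H, J, K, L, M}; the 3 state(s) A, B, I are never visited.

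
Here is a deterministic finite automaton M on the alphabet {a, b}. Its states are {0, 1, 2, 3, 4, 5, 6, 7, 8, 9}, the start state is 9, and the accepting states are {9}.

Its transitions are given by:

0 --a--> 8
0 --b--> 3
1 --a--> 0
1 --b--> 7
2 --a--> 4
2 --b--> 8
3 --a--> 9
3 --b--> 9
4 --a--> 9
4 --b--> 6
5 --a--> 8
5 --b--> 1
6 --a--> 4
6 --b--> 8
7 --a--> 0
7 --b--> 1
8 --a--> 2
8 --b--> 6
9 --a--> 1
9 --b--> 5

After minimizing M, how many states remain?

Initial partition by acceptance: {9} | {0,1,2,3,4,5,6,7,8}.
Split {0,1,2,3,4,5,6,7,8} by δ(·,a) → {0,1,2,5,6,7,8} and {3,4}.
Refine {0,1,2,5,6,7,8} on symbol a: members go to different blocks, giving {0,1,5,7,8} and {2,6}.
Split {0,1,5,7,8} by δ(·,a) → {0,1,5,7} and {8}.
On input a, block {0,1,5,7} splits into {0,5} and {1,7}.
Refine {0,5} on symbol b: members go to different blocks, giving {0} and {5}.
On input b, block {3,4} splits into {3} and {4}.
No further refinement is possible. Final partition (8 blocks): {9} | {0} | {3} | {2,6} | {8} | {1,7} | {5} | {4}.

8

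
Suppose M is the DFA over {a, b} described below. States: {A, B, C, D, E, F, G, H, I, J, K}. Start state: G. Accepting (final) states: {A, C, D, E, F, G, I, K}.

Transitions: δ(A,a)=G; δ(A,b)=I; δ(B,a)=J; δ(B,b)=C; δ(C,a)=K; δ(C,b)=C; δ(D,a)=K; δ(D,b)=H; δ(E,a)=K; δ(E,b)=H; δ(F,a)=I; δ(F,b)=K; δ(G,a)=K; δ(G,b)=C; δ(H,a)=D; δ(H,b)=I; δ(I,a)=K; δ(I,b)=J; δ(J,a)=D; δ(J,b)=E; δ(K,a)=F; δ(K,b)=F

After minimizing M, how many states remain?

States {A,B} cannot be reached from the start state, so discard them.
P0 = {C,D,E,F,G,I,K} | {H,J}.
Refine {C,D,E,F,G,I,K} on symbol b: members go to different blocks, giving {C,F,G,K} and {D,E,I}.
Split {C,F,G,K} by δ(·,a) → {C,G,K} and {F}.
On input a, block {C,G,K} splits into {C,G} and {K}.
Stable partition: {C,G} | {H,J} | {D,E,I} | {F} | {K} — 5 equivalence classes.

5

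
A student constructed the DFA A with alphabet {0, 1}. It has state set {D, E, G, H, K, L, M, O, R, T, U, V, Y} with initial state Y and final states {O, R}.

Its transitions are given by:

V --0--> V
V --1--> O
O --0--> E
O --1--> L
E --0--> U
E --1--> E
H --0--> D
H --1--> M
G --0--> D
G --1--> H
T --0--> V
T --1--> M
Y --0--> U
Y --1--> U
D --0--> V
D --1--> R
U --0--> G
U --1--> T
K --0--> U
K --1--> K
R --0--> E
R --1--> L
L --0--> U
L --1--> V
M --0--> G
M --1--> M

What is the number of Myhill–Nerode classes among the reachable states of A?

9

Reachable states from the start: {D,E,G,H,L,M,O,R,T,U,V,Y}. Unreachable: {K} — drop them.
Initial partition by acceptance: {O,R} | {D,E,G,H,L,M,T,U,V,Y}.
Split {D,E,G,H,L,M,T,U,V,Y} by δ(·,1) → {E,G,H,L,M,T,U,Y} and {D,V}.
Refine {E,G,H,L,M,T,U,Y} on symbol 0: members go to different blocks, giving {E,L,M,U,Y} and {G,H,T}.
On input 0, block {E,L,M,U,Y} splits into {E,L,Y} and {M,U}.
Split {E,L,Y} by δ(·,1) → {E} and {L} and {Y}.
On input 1, block {G,H,T} splits into {H,T} and {G}.
On input 1, block {M,U} splits into {M} and {U}.
No further refinement is possible. Final partition (9 blocks): {O,R} | {E} | {D,V} | {H,T} | {M} | {L} | {Y} | {G} | {U}.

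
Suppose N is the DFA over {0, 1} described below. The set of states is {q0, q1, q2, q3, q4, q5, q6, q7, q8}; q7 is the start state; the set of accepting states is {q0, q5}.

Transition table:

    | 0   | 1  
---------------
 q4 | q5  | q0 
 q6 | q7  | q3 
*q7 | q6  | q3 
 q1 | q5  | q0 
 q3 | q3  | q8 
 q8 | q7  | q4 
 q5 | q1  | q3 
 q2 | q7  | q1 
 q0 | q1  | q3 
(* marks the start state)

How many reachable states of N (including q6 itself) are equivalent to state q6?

First remove the unreachable states {q2}; 8 states remain.
Start with accepting vs non-accepting: {q0,q5} | {q1,q3,q4,q6,q7,q8}.
On input 0, block {q1,q3,q4,q6,q7,q8} splits into {q3,q6,q7,q8} and {q1,q4}.
Refine {q3,q6,q7,q8} on symbol 1: members go to different blocks, giving {q3,q6,q7} and {q8}.
Refine {q3,q6,q7} on symbol 1: members go to different blocks, giving {q6,q7} and {q3}.
Stable partition: {q0,q5} | {q6,q7} | {q1,q4} | {q8} | {q3} — 5 equivalence classes.
State q6 belongs to the block {q6,q7}, which has 2 states.

2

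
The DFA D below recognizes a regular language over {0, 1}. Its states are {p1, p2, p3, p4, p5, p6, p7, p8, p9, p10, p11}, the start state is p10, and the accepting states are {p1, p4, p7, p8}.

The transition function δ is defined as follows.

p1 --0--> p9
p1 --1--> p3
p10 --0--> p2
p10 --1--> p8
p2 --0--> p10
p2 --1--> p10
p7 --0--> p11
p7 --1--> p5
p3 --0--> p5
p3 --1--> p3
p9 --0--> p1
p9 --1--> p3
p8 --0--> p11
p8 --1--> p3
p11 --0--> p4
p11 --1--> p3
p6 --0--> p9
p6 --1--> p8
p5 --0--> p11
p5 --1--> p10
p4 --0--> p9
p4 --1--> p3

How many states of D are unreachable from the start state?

No path from p10 leads to p6, p7; the other 9 states are all reachable.

2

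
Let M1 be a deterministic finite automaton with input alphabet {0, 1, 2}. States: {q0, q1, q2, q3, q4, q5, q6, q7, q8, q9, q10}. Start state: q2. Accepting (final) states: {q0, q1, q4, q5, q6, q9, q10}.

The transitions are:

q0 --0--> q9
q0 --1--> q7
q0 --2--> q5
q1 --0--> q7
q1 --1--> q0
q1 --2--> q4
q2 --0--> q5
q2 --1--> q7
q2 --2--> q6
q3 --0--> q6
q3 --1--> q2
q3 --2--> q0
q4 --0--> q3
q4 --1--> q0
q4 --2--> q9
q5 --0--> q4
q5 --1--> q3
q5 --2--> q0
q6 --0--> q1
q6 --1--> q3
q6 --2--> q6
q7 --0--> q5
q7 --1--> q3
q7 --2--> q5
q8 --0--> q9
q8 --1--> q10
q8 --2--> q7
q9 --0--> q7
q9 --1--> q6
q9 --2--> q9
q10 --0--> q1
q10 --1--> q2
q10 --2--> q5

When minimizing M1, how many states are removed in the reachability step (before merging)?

BFS from q2 reaches {q0, q1, q2, q3, q4, q5, q6, q7, q9}; the 2 state(s) q8, q10 are never visited.

2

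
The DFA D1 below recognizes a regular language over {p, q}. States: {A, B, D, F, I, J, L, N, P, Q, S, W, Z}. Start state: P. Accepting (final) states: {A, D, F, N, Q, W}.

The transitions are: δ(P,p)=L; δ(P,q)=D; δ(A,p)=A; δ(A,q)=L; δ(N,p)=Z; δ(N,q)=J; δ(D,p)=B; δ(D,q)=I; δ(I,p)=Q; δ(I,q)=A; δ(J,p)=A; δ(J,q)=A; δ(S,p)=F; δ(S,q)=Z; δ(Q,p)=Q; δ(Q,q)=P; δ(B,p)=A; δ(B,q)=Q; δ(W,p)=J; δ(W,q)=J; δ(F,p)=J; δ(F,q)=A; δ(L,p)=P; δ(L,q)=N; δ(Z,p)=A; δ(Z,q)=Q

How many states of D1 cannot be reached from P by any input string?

3

BFS from P reaches {A, B, D, I, J, L, N, P, Q, Z}; the 3 state(s) F, S, W are never visited.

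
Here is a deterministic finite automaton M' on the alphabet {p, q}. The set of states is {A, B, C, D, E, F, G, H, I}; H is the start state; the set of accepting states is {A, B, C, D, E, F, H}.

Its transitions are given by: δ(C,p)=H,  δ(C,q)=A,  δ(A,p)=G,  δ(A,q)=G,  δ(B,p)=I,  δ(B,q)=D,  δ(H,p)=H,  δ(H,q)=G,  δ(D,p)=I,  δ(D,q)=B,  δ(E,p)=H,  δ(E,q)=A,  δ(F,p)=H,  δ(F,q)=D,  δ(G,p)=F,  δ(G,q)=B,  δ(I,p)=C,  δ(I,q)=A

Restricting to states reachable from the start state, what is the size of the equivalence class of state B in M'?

Reachable states from the start: {A,B,C,D,F,G,H,I}. Unreachable: {E} — drop them.
Start with accepting vs non-accepting: {A,B,C,D,F,H} | {G,I}.
Split {A,B,C,D,F,H} by δ(·,p) → {A,B,D} and {C,F,H}.
Split {A,B,D} by δ(·,q) → {B,D} and {A}.
Refine {G,I} on symbol q: members go to different blocks, giving {G} and {I}.
Split {C,F,H} by δ(·,q) → {C} and {F} and {H}.
No further refinement is possible. Final partition (7 blocks): {B,D} | {G} | {C} | {A} | {I} | {F} | {H}.
State B belongs to the block {B,D}, which has 2 states.

2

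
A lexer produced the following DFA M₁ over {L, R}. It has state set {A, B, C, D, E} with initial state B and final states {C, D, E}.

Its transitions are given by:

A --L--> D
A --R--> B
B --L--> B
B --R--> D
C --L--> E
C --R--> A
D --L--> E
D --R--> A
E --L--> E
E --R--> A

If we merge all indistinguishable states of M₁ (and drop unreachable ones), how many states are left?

Reachable states from the start: {A,B,D,E}. Unreachable: {C} — drop them.
Initial partition by acceptance: {D,E} | {A,B}.
Split {A,B} by δ(·,L) → {A} and {B}.
The partition is now stable with 3 blocks: {D,E} | {A} | {B}.

3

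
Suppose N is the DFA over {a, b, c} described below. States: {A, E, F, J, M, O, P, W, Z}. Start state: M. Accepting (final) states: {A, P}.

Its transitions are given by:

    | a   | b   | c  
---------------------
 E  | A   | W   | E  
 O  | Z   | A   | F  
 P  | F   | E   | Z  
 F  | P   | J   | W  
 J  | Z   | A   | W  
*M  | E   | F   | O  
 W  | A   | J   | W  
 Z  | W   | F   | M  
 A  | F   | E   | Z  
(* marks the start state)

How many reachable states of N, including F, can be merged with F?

Every state is reachable, so we keep all 9.
Start with accepting vs non-accepting: {A,P} | {E,F,J,M,O,W,Z}.
Split {E,F,J,M,O,W,Z} by δ(·,a) → {J,M,O,Z} and {E,F,W}.
Split {J,M,O,Z} by δ(·,a) → {J,O} and {M,Z}.
On input b, block {E,F,W} splits into {F,W} and {E}.
On input a, block {M,Z} splits into {Z} and {M}.
Stable partition: {A,P} | {J,O} | {F,W} | {Z} | {E} | {M} — 6 equivalence classes.
State F belongs to the block {F,W}, which has 2 states.

2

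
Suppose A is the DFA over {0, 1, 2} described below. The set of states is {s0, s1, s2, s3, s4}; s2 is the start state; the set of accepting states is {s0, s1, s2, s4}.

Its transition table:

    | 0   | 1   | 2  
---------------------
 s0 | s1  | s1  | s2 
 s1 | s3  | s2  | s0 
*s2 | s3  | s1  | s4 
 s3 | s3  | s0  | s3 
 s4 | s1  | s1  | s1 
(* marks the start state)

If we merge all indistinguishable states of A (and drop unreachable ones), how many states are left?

All states are reachable from the start state.
Initial partition by acceptance: {s0,s1,s2,s4} | {s3}.
Refine {s0,s1,s2,s4} on symbol 0: members go to different blocks, giving {s0,s4} and {s1,s2}.
Stable partition: {s0,s4} | {s3} | {s1,s2} — 3 equivalence classes.

3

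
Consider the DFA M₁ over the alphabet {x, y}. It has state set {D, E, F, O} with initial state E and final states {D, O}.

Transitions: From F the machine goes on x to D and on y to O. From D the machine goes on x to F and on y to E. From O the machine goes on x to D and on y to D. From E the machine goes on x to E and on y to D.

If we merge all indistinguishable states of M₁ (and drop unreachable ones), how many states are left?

Start with accepting vs non-accepting: {D,O} | {E,F}.
On input x, block {D,O} splits into {D} and {O}.
Split {E,F} by δ(·,x) → {F} and {E}.
Stable partition: {D} | {F} | {O} | {E} — 4 equivalence classes.

4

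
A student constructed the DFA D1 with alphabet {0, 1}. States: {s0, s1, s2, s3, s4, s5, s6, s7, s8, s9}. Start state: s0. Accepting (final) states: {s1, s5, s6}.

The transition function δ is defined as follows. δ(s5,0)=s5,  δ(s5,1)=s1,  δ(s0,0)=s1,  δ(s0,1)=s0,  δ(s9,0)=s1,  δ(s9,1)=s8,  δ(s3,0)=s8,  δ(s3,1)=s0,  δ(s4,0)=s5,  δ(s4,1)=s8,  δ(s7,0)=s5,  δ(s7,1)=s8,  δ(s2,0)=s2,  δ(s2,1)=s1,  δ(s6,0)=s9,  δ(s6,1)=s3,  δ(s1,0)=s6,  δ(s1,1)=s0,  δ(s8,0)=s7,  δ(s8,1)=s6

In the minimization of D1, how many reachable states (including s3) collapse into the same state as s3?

1

First remove the unreachable states {s2,s4}; 8 states remain.
Initial partition by acceptance: {s1,s5,s6} | {s0,s3,s7,s8,s9}.
Split {s1,s5,s6} by δ(·,0) → {s1,s5} and {s6}.
Split {s1,s5} by δ(·,0) → {s1} and {s5}.
Split {s0,s3,s7,s8,s9} by δ(·,0) → {s0,s9} and {s3,s8} and {s7}.
On input 1, block {s0,s9} splits into {s0} and {s9}.
Refine {s3,s8} on symbol 0: members go to different blocks, giving {s3} and {s8}.
Stable partition: {s1} | {s0} | {s6} | {s5} | {s3} | {s7} | {s9} | {s8} — 8 equivalence classes.
State s3 belongs to the block {s3}, which has 1 states.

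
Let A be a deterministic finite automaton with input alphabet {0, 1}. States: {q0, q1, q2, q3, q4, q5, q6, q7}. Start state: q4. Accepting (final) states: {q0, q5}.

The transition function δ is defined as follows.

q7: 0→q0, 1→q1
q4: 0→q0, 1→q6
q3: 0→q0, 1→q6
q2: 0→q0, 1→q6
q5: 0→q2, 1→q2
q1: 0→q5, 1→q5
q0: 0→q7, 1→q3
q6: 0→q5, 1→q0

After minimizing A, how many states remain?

All states are reachable from the start state.
Initial partition by acceptance: {q0,q5} | {q1,q2,q3,q4,q6,q7}.
On input 1, block {q1,q2,q3,q4,q6,q7} splits into {q2,q3,q4,q7} and {q1,q6}.
The partition is now stable with 3 blocks: {q0,q5} | {q2,q3,q4,q7} | {q1,q6}.

3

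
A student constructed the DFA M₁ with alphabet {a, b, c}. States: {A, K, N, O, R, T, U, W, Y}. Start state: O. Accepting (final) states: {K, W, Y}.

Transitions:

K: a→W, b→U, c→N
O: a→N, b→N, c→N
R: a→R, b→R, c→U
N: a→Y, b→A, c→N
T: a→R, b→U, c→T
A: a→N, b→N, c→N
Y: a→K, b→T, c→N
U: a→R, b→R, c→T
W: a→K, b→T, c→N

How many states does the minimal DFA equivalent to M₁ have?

4

All states are reachable from the start state.
Initial partition by acceptance: {K,W,Y} | {A,N,O,R,T,U}.
On input a, block {A,N,O,R,T,U} splits into {A,O,R,T,U} and {N}.
On input a, block {A,O,R,T,U} splits into {R,T,U} and {A,O}.
No further refinement is possible. Final partition (4 blocks): {K,W,Y} | {R,T,U} | {N} | {A,O}.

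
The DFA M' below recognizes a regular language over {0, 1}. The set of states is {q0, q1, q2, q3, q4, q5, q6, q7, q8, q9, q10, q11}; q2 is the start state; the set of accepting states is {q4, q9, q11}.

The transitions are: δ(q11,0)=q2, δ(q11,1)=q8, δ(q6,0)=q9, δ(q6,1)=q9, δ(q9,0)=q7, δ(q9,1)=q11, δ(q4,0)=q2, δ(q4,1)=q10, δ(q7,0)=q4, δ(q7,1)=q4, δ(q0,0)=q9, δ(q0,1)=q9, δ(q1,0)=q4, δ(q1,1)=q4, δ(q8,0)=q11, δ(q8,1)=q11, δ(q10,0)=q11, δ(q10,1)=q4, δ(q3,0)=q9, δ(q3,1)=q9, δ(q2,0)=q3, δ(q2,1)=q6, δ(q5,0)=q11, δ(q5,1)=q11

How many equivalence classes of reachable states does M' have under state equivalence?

Reachable states from the start: {q2,q3,q4,q6,q7,q8,q9,q10,q11}. Unreachable: {q0,q1,q5} — drop them.
Start with accepting vs non-accepting: {q4,q9,q11} | {q2,q3,q6,q7,q8,q10}.
Refine {q4,q9,q11} on symbol 1: members go to different blocks, giving {q4,q11} and {q9}.
Split {q2,q3,q6,q7,q8,q10} by δ(·,0) → {q7,q8,q10} and {q3,q6} and {q2}.
Stable partition: {q4,q11} | {q7,q8,q10} | {q9} | {q3,q6} | {q2} — 5 equivalence classes.

5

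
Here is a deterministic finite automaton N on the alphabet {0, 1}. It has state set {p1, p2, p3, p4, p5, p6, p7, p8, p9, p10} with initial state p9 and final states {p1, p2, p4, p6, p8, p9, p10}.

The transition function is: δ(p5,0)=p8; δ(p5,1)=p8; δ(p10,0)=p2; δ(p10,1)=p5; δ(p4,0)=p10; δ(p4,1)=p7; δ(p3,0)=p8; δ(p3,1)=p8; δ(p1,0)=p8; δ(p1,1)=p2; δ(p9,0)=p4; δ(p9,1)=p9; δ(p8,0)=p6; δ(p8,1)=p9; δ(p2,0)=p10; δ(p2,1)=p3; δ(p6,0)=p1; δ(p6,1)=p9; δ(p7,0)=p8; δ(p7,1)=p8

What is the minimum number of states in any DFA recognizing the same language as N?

Every state is reachable, so we keep all 10.
P0 = {p1,p2,p4,p6,p8,p9,p10} | {p3,p5,p7}.
Refine {p1,p2,p4,p6,p8,p9,p10} on symbol 1: members go to different blocks, giving {p1,p6,p8,p9} and {p2,p4,p10}.
Split {p1,p6,p8,p9} by δ(·,0) → {p1,p6,p8} and {p9}.
On input 1, block {p1,p6,p8} splits into {p6,p8} and {p1}.
Refine {p6,p8} on symbol 0: members go to different blocks, giving {p6} and {p8}.
The partition is now stable with 6 blocks: {p6} | {p3,p5,p7} | {p2,p4,p10} | {p9} | {p1} | {p8}.

6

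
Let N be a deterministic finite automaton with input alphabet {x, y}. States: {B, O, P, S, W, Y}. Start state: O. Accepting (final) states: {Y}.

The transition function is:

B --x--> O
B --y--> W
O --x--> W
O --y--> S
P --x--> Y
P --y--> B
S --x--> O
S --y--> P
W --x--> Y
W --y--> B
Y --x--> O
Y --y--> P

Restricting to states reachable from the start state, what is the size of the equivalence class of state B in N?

2

All states are reachable from the start state.
P0 = {Y} | {B,O,P,S,W}.
On input x, block {B,O,P,S,W} splits into {B,O,S} and {P,W}.
Refine {B,O,S} on symbol x: members go to different blocks, giving {B,S} and {O}.
The partition is now stable with 4 blocks: {Y} | {B,S} | {P,W} | {O}.
State B belongs to the block {B,S}, which has 2 states.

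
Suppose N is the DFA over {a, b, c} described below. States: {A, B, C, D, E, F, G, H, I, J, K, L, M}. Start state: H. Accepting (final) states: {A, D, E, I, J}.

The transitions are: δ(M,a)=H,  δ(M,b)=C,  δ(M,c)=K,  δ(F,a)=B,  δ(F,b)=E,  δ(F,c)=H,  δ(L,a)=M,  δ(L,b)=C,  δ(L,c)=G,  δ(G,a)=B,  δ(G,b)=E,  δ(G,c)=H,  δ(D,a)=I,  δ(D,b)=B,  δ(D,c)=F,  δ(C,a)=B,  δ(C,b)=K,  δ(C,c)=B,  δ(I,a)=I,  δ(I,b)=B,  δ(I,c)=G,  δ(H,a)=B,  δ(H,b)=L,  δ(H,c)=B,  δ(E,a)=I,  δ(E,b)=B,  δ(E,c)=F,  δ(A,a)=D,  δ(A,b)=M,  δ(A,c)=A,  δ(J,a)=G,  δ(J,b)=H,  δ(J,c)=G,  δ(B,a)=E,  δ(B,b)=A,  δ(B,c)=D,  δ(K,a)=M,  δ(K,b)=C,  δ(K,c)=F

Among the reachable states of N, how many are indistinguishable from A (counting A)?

1

Reachable states from the start: {A,B,C,D,E,F,G,H,I,K,L,M}. Unreachable: {J} — drop them.
Initial partition by acceptance: {A,D,E,I} | {B,C,F,G,H,K,L,M}.
Refine {A,D,E,I} on symbol c: members go to different blocks, giving {D,E,I} and {A}.
Split {B,C,F,G,H,K,L,M} by δ(·,a) → {C,F,G,H,K,L,M} and {B}.
Refine {C,F,G,H,K,L,M} on symbol a: members go to different blocks, giving {C,F,G,H} and {K,L,M}.
Split {C,F,G,H} by δ(·,b) → {C,H} and {F,G}.
Refine {K,L,M} on symbol a: members go to different blocks, giving {K,L} and {M}.
Stable partition: {D,E,I} | {C,H} | {A} | {B} | {K,L} | {F,G} | {M} — 7 equivalence classes.
State A belongs to the block {A}, which has 1 states.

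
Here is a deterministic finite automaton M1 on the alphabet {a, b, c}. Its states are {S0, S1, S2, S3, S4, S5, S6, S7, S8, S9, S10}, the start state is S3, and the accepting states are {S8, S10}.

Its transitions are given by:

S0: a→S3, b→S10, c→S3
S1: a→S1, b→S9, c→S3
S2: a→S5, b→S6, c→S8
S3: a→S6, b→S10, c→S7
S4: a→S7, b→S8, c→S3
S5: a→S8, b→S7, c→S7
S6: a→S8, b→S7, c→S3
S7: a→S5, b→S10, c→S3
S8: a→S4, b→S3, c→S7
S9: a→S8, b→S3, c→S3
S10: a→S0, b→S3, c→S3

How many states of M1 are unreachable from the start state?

No path from S3 leads to S1, S2, S9; the other 8 states are all reachable.

3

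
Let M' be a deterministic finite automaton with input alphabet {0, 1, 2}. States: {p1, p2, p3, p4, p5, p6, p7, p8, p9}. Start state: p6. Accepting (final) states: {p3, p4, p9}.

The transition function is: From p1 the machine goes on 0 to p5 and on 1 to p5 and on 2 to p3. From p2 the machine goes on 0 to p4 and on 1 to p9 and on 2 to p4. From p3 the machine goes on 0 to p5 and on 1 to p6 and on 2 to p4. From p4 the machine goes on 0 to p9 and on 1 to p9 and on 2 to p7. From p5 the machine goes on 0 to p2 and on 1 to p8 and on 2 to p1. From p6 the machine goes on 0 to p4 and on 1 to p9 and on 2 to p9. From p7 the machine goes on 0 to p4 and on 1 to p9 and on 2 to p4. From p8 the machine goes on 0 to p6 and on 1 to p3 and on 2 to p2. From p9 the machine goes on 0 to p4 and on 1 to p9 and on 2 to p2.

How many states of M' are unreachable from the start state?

No path from p6 leads to p1, p3, p5, p8; the other 5 states are all reachable.

4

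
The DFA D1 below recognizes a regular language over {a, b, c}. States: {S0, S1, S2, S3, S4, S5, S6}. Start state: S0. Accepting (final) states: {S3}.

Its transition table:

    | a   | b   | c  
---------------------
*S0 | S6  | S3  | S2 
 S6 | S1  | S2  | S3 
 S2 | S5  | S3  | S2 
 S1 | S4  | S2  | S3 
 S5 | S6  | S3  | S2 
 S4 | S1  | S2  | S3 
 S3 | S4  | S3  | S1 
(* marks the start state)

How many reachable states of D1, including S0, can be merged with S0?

All states are reachable from the start state.
P0 = {S3} | {S0,S1,S2,S4,S5,S6}.
On input b, block {S0,S1,S2,S4,S5,S6} splits into {S0,S2,S5} and {S1,S4,S6}.
Refine {S0,S2,S5} on symbol a: members go to different blocks, giving {S0,S5} and {S2}.
The partition is now stable with 4 blocks: {S3} | {S0,S5} | {S1,S4,S6} | {S2}.
State S0 belongs to the block {S0,S5}, which has 2 states.

2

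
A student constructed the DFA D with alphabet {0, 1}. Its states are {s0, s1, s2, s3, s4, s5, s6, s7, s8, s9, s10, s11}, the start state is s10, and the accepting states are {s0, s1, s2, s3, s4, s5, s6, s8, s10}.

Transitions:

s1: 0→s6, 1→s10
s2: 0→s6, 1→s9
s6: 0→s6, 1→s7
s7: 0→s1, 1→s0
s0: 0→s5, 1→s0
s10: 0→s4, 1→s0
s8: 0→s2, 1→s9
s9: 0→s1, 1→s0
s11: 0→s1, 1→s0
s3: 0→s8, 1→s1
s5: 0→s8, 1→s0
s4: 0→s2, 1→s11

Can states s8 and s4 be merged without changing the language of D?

States {s3} cannot be reached from the start state, so discard them.
Initial partition by acceptance: {s0,s1,s2,s4,s5,s6,s8,s10} | {s7,s9,s11}.
On input 1, block {s0,s1,s2,s4,s5,s6,s8,s10} splits into {s0,s1,s5,s10} and {s2,s4,s6,s8}.
On input 0, block {s0,s1,s5,s10} splits into {s1,s5,s10} and {s0}.
On input 1, block {s1,s5,s10} splits into {s5,s10} and {s1}.
The partition is now stable with 5 blocks: {s5,s10} | {s7,s9,s11} | {s2,s4,s6,s8} | {s0} | {s1}.
s8 and s4 lie in the same block of the stable partition, so they are equivalent — no string distinguishes them.

Yes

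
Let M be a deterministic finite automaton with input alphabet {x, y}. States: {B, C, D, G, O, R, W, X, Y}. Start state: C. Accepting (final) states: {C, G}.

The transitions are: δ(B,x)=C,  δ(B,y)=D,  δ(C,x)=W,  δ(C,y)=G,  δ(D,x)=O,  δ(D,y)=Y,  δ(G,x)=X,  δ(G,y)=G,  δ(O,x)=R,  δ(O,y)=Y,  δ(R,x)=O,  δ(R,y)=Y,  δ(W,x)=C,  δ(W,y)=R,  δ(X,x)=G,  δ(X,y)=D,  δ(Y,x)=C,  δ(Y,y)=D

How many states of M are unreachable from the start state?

Starting at C and following transitions, the reachable set is {C, D, G, O, R, W, X, Y}. That leaves B unreachable — 1 in total.

1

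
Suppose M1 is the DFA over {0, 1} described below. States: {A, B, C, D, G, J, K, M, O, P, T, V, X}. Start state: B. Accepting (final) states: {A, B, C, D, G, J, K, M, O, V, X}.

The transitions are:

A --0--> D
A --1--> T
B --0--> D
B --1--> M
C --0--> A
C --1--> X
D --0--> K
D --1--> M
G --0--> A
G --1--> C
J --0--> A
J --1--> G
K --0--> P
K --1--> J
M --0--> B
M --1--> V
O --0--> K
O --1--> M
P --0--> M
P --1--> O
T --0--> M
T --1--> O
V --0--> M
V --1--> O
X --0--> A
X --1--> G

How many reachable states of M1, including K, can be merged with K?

1

Every state is reachable, so we keep all 13.
Start with accepting vs non-accepting: {A,B,C,D,G,J,K,M,O,V,X} | {P,T}.
Split {A,B,C,D,G,J,K,M,O,V,X} by δ(·,0) → {A,B,C,D,G,J,M,O,V,X} and {K}.
Refine {A,B,C,D,G,J,M,O,V,X} on symbol 0: members go to different blocks, giving {A,B,C,G,J,M,V,X} and {D,O}.
On input 0, block {A,B,C,G,J,M,V,X} splits into {C,G,J,M,V,X} and {A,B}.
Split {C,G,J,M,V,X} by δ(·,0) → {C,G,J,M,X} and {V}.
Refine {C,G,J,M,X} on symbol 1: members go to different blocks, giving {C,G,J,X} and {M}.
On input 1, block {A,B} splits into {A} and {B}.
Stable partition: {C,G,J,X} | {P,T} | {K} | {D,O} | {A} | {V} | {M} | {B} — 8 equivalence classes.
The equivalence class containing K is {K}, of size 1.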